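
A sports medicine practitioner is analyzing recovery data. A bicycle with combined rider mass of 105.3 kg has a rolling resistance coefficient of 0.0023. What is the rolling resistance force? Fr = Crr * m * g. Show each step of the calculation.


Fr = 0.0023 * 105.3 * 9.81
= 0.24219 * 9.81
= 2.376 N

2.376 N


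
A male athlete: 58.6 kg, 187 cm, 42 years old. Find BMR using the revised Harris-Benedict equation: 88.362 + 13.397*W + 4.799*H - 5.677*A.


Intercept = 88.362
Weight contribution = 13.397 * 58.6 = 785.0642
Height contribution = 4.799 * 187 = 897.413
Age contribution = 5.677 * 42 = 238.434
BMR = 88.362 + 785.0642 + 897.413 - 238.434
= 1532.41 kcal/day

1532.41 kcal/day


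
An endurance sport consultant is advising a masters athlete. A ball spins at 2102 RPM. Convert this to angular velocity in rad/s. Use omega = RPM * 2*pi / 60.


omega = 2102 * 2 * pi / 60
= 2102 * 6.28318531 / 60
= 13207.256 / 60
= 220.121 rad/s

220.121 rad/s


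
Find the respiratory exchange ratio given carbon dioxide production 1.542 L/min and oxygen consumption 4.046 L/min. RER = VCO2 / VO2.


VCO2 = 1.542 L/min
VO2 = 4.046 L/min
RER = 1.542 / 4.046 = 0.3811

0.3811


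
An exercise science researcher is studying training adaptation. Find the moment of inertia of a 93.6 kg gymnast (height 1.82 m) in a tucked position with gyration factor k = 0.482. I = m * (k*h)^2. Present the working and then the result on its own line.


Radius of gyration = 0.482 * 1.82 = 0.87724 m
I = 93.6 * 0.87724^2
= 93.6 * 0.76955
= 72.03 kg*m^2

72.03 kg*m^2


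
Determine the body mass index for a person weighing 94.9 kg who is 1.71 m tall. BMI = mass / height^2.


BMI = mass / height^2
= 94.9 / 1.71^2
= 94.9 / 2.9241
= 32.45 kg/m^2

32.45 kg/m^2


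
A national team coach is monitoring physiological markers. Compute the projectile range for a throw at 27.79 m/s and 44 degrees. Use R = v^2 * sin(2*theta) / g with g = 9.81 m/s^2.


Two times the angle = 88 degrees
sin(88) = 0.999391
R = 772.2841 * 0.999391 / 9.81 = 78.676 m

78.676 m


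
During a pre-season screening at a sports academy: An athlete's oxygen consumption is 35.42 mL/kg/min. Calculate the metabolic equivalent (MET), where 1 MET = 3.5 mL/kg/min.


MET = VO2 / 3.5
= 35.42 / 3.5
= 10.12 METs

10.12 METs


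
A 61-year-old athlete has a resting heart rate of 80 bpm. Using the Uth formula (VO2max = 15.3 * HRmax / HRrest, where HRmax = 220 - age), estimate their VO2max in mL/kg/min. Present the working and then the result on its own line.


HRmax = 220 - 61 = 159 bpm
Ratio = HRmax / HRrest = 159 / 80 = 1.9875
VO2max = 15.3 * 1.9875 = 30.41 mL/kg/min

30.41 mL/kg/min


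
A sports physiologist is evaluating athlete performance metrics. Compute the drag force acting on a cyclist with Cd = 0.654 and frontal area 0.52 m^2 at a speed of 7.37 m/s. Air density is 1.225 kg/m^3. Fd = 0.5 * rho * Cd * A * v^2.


Step 1: v^2 = 54.3169
Step 2: Fd = 0.5 * 1.225 * 0.654 * 0.52 * 54.3169
= 11.314 N

11.314 N


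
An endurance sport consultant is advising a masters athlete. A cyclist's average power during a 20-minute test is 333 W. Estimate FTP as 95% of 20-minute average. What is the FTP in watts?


FTP = 20-min power * 0.95
= 333 * 0.95
= 316.35 W

316.35 W


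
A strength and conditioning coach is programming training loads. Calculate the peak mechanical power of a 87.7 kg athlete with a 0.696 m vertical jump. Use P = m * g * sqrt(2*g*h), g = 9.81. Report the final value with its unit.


First, sqrt(2gh) = sqrt(2 * 9.81 * 0.696)
= sqrt(13.65552) = 3.695338 m/s
Power = 87.7 * 9.81 * 3.695338 = 3179.24 W

3179.24 W


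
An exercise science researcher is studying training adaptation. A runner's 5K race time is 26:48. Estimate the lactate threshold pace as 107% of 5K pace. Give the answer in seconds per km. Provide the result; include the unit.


Total race time = 26*60 + 48 = 1608 seconds
5K pace = 1608 / 5 = 321.6 sec/km
LT pace = 321.6 * 1.07 = 344.11 sec/km

344.11 s/km


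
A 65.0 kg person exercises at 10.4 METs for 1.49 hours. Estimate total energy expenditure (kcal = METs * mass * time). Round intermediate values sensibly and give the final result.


Energy = METs * mass(kg) * time(h)
= 10.4 * 65.0 * 1.49
= 1007.24 kcal

1007.24 kcal


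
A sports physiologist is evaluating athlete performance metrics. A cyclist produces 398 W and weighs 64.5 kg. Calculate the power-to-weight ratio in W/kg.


P/W = power / mass
= 398 / 64.5
= 6.171 W/kg

6.171 W/kg


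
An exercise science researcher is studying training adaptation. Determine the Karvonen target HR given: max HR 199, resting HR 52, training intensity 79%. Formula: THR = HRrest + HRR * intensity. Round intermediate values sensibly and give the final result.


HRR = HRmax - HRrest = 199 - 52 = 147
THR = 52 + 147 * 0.79
= 168.13 bpm

168.13 bpm


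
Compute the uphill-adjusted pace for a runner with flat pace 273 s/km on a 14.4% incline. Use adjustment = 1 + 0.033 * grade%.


Adjustment factor = 1 + 0.033 * 14.4 = 1.4752
Grade-adjusted pace = 273 * 1.4752 = 402.73 s/km

402.73 s/km


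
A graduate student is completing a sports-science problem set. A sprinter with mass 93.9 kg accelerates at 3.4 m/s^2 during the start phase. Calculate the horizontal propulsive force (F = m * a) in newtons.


F = m * a
= 93.9 * 3.4
= 319.26 N

319.26 N


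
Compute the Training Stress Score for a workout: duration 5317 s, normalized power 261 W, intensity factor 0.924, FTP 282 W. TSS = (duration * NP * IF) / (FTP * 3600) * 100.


Product = 5317 * 261 * 0.924 = 1282268.988
Base = 282 * 3600 = 1015200
TSS = 1282268.988 / 1015200 * 100 = 126.31

126.31 TSS


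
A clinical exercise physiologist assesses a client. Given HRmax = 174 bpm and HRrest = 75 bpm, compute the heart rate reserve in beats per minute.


Heart rate reserve = maximum HR minus resting HR
HRR = 174 - 75 = 99 bpm

99 bpm


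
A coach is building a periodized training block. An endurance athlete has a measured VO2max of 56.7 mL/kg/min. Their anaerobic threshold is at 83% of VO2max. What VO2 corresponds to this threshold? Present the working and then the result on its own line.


Anaerobic threshold VO2 = VO2max * 83%
= 56.7 * 0.83
= 47.06 mL/kg/min

47.06 mL/kg/min


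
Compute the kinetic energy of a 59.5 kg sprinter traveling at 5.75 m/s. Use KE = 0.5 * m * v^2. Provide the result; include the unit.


Velocity squared = 33.0625
KE = 0.5 * 59.5 * 33.0625 = 983.61 J

983.61 J


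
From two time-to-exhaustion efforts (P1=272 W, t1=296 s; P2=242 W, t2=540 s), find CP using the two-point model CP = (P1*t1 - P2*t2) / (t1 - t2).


Work in trial 1 = 80512 J
Work in trial 2 = 130680 J
Delta work = -50168 J
Delta time = -244 s
CP = -50168 / -244 = 205.61 W

205.61 W


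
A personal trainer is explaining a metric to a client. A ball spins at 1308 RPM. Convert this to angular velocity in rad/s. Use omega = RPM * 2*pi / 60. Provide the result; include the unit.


omega = 1308 * 2 * pi / 60
= 1308 * 6.28318531 / 60
= 8218.406 / 60
= 136.973 rad/s

136.973 rad/s


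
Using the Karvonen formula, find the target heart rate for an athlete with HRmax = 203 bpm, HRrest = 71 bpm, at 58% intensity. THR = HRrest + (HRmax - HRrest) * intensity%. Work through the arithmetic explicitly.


HRR = 203 - 71 = 132
THR = 71 + 132 * 0.58
= 71 + 76.56
= 147.56 bpm

147.56 bpm


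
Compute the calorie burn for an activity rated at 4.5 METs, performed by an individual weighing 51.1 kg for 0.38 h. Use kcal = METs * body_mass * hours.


Product of METs and mass = 4.5 * 51.1 = 229.95
Total kcal = 229.95 * 0.38 = 87.38 kcal

87.38 kcal


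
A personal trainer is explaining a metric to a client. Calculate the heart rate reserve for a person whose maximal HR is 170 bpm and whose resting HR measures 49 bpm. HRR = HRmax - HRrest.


HRmax = 170 bpm
HRrest = 49 bpm
HRR = 170 - 49 = 121 bpm

121 bpm


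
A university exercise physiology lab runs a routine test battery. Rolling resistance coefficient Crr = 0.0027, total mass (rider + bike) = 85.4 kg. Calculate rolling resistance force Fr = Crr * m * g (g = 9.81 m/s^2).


Fr = Crr * m * g
= 0.0027 * 85.4 * 9.81
= 2.262 N

2.262 N


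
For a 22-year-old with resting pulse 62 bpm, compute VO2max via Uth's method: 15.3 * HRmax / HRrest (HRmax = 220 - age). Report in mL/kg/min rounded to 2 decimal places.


Step 1: HRmax = 220 - 22 = 198 bpm
Step 2: Ratio = 198 / 62 = 3.1935
Step 3: VO2max = 15.3 * 3.1935 = 48.86 mL/kg/min

48.86 mL/kg/min


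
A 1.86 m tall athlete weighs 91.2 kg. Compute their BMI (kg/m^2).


height^2 = 3.4596 m^2
BMI = 91.2 / 3.4596 = 26.36 kg/m^2

26.36 kg/m^2


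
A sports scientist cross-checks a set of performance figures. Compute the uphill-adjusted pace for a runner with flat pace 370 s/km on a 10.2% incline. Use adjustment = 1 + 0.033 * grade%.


Adjustment factor = 1 + 0.033 * 10.2 = 1.3366
Grade-adjusted pace = 370 * 1.3366 = 494.54 s/km

494.54 s/km


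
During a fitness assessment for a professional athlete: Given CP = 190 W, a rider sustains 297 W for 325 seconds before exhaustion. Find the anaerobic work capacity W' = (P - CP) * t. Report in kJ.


Excess power = 297 - 190 = 107 W
Work above CP = 107 * 325 = 34775 J
W' = 34.775 kJ

34.775 kJ


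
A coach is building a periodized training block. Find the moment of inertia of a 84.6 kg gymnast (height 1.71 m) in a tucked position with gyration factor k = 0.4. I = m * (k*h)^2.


Radius of gyration = 0.4 * 1.71 = 0.684 m
I = 84.6 * 0.684^2
= 84.6 * 0.467856
= 39.581 kg*m^2

39.581 kg*m^2


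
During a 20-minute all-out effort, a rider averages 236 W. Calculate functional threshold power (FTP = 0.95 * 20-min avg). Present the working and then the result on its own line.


FTP = 0.95 * 236
= 224.2 W

224.2 W


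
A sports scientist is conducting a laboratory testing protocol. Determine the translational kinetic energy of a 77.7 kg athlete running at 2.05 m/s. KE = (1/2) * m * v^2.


KE = 0.5 * m * v^2
= 0.5 * 77.7 * 2.05^2
= 0.5 * 77.7 * 4.2025
= 163.27 J

163.27 J


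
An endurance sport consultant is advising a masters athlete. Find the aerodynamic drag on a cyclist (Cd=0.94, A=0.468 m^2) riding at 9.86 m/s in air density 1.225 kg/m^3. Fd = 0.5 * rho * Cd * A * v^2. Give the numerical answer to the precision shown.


Fd = 0.5 * 1.225 * 0.94 * 0.468 * 9.86^2
= 0.5 * 1.225 * 0.94 * 0.468 * 97.2196
= 26.196 N

26.196 N


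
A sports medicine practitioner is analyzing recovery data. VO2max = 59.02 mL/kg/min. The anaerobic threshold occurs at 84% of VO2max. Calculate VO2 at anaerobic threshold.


AT fraction = 84 / 100 = 0.84
AT VO2 = 59.02 * 0.84
= 49.58 mL/kg/min

49.58 mL/kg/min


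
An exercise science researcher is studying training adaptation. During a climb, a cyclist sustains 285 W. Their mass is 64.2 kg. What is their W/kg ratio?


Power-to-weight = 285 W / 64.2 kg
= 4.439 W/kg

4.439 W/kg


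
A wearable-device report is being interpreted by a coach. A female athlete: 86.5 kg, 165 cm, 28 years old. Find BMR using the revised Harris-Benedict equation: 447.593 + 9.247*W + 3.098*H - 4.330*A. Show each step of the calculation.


Intercept = 447.593
Weight contribution = 9.247 * 86.5 = 799.8655
Height contribution = 3.098 * 165 = 511.17
Age contribution = 4.33 * 28 = 121.24
BMR = 447.593 + 799.8655 + 511.17 - 121.24
= 1637.39 kcal/day

1637.39 kcal/day


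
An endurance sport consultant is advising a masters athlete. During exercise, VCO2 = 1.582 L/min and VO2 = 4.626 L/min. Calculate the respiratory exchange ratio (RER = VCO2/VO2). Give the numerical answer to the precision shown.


RER = VCO2 / VO2
= 1.582 / 4.626
= 0.342

0.342


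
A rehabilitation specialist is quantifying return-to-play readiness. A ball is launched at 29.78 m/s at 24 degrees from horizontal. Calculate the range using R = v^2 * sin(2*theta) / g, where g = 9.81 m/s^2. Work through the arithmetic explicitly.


sin(2 * 24) = sin(48) = 0.743145
v^2 = 29.78^2 = 886.8484
R = 886.8484 * 0.743145 / 9.81
= 67.182 m

67.182 m


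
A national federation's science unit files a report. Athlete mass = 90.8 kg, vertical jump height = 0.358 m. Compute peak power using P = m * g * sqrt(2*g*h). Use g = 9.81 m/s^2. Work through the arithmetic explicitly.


sqrt(2 * 9.81 * 0.358) = sqrt(7.02396) = 2.650275 m/s
P = 90.8 * 9.81 * 2.650275
= 2360.73 W

2360.73 W


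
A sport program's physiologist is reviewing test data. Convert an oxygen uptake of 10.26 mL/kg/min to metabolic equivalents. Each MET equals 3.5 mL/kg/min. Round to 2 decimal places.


One MET = 3.5 mL/kg/min
Number of METs = 10.26 / 3.5
= 2.93 METs

2.93 METs


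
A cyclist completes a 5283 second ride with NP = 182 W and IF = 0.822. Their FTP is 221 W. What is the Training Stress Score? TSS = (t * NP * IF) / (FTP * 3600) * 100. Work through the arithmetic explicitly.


t * NP * IF = 5283 * 182 * 0.822 = 790357.932
FTP * 3600 = 795600
TSS = (790357.932 / 795600) * 100 = 99.34

99.34 TSS


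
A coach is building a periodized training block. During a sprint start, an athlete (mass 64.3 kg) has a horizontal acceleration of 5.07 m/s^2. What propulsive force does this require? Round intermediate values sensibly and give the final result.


Propulsive force = mass * acceleration
= 64.3 kg * 5.07 m/s^2
= 326.0 N

326.0 N


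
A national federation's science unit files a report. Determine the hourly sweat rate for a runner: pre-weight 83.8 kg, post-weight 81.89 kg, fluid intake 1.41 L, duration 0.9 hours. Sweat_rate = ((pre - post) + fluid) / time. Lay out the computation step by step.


Mass lost = 83.8 - 81.89 = 1.91 kg
Add fluid consumed: 1.91 + 1.41 = 3.32 L total sweat
Sweat rate = 3.32 / 0.9 = 3.689 L/h

3.689 L/h


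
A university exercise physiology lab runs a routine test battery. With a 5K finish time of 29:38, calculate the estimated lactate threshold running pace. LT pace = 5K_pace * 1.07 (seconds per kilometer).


Race duration = 1778 s for 5 km
Average pace = 1778 / 5 = 355.6 s/km
LT pace = 355.6 * 1.07
= 380.49 s/km

380.49 s/km


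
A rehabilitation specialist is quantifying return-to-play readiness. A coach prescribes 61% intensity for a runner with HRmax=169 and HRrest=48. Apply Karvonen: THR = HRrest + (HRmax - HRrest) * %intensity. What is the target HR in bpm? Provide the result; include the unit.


Heart rate reserve = 169 - 48 = 121
Intensity fraction = 61 / 100 = 0.61
THR = 48 + 121 * 0.61 = 121.81 bpm

121.81 bpm


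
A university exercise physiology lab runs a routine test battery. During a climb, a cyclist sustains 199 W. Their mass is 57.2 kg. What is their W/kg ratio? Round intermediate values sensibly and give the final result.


Power-to-weight = 199 W / 57.2 kg
= 3.479 W/kg

3.479 W/kg


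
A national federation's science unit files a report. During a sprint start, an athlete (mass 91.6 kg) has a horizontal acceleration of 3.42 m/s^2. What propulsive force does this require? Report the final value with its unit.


Propulsive force = mass * acceleration
= 91.6 kg * 3.42 m/s^2
= 313.27 N

313.27 N


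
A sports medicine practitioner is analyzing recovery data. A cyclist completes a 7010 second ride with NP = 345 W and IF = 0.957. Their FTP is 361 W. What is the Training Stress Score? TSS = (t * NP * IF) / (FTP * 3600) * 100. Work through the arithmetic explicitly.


t * NP * IF = 7010 * 345 * 0.957 = 2314456.65
FTP * 3600 = 1299600
TSS = (2314456.65 / 1299600) * 100 = 178.09

178.09 TSS


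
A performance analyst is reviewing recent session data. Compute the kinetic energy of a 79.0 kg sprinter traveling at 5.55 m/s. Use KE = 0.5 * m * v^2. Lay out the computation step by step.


Velocity squared = 30.8025
KE = 0.5 * 79.0 * 30.8025 = 1216.7 J

1216.7 J


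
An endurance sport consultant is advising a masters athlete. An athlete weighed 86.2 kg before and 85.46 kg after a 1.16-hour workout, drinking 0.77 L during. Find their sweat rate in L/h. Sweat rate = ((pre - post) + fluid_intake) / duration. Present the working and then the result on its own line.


Body mass change = 0.74 kg
Total sweat loss = 0.74 + 0.77 = 1.51 L
Rate = 1.51 / 1.16 = 1.302 L/h

1.302 L/h


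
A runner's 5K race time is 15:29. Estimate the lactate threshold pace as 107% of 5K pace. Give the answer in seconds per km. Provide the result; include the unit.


Total race time = 15*60 + 29 = 929 seconds
5K pace = 929 / 5 = 185.8 sec/km
LT pace = 185.8 * 1.07 = 198.81 sec/km

198.81 s/km


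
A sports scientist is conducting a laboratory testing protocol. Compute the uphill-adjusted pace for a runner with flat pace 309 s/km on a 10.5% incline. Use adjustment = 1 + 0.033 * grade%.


Adjustment factor = 1 + 0.033 * 10.5 = 1.3465
Grade-adjusted pace = 309 * 1.3465 = 416.07 s/km

416.07 s/km


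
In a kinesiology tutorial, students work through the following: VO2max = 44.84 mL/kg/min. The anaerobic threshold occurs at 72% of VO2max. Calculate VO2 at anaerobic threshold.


AT fraction = 72 / 100 = 0.72
AT VO2 = 44.84 * 0.72
= 32.28 mL/kg/min

32.28 mL/kg/min


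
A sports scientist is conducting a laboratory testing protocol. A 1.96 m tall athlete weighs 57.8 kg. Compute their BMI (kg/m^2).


height^2 = 3.8416 m^2
BMI = 57.8 / 3.8416 = 15.05 kg/m^2

15.05 kg/m^2


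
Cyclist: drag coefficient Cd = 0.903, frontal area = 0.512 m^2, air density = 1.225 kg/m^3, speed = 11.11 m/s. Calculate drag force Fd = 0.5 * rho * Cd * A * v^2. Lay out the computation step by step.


v^2 = 11.11^2 = 123.4321
Fd = 0.5 * 1.225 * 0.903 * 0.512 * 123.4321
= 34.954 N

34.954 N


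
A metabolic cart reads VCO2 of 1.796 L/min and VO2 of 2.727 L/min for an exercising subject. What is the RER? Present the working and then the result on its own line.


RER = VCO2 / VO2 = 1.796 / 2.727 = 0.6586

0.6586


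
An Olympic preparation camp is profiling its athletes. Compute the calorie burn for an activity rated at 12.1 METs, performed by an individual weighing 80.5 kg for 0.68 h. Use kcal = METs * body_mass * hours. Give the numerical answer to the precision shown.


Product of METs and mass = 12.1 * 80.5 = 974.05
Total kcal = 974.05 * 0.68 = 662.35 kcal

662.35 kcal


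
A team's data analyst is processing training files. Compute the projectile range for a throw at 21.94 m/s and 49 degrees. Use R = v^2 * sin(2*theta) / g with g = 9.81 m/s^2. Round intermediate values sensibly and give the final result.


Two times the angle = 98 degrees
sin(98) = 0.990268
R = 481.3636 * 0.990268 / 9.81 = 48.591 m

48.591 m


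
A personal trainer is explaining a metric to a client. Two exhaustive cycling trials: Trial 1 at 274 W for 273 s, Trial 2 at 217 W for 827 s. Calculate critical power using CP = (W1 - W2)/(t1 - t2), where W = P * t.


W1 = 274 * 273 = 74802 J
W2 = 217 * 827 = 179459 J
CP = (74802 - 179459) / (273 - 827)
= -104657 / -554
= 188.91 W

188.91 W


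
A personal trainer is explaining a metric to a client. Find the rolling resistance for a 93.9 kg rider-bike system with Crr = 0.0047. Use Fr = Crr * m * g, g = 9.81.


m * g = 93.9 * 9.81 = 921.159 N
Fr = 0.0047 * 921.159 = 4.329 N

4.329 N


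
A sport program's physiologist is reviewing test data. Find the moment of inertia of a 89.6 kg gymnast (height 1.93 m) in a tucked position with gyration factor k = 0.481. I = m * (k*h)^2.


Radius of gyration = 0.481 * 1.93 = 0.92833 m
I = 89.6 * 0.92833^2
= 89.6 * 0.861797
= 77.217 kg*m^2

77.217 kg*m^2


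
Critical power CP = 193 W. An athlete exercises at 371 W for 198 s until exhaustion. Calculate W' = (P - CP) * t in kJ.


P - CP = 371 - 193 = 178 W
W' = 178 * 198 = 35244 J
= 35244 / 1000 = 35.244 kJ

35.244 kJ


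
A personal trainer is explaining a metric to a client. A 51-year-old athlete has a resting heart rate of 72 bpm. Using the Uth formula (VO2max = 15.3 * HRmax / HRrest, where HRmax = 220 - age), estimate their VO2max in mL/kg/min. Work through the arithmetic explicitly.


HRmax = 220 - 51 = 169 bpm
Ratio = HRmax / HRrest = 169 / 72 = 2.3472
VO2max = 15.3 * 2.3472 = 35.91 mL/kg/min

35.91 mL/kg/min


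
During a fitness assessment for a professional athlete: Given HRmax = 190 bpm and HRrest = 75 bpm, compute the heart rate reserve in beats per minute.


Heart rate reserve = maximum HR minus resting HR
HRR = 190 - 75 = 115 bpm

115 bpm


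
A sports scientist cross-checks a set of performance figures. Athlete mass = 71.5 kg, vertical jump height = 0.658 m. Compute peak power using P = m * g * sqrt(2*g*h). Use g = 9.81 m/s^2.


sqrt(2 * 9.81 * 0.658) = sqrt(12.90996) = 3.593043 m/s
P = 71.5 * 9.81 * 3.593043
= 2520.21 W

2520.21 W


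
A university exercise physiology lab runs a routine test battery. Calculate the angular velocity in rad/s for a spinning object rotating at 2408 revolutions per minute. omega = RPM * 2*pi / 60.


omega = RPM * 2*pi / 60
= 2408 * 6.28318531 / 60
= 252.165 rad/s

252.165 rad/s


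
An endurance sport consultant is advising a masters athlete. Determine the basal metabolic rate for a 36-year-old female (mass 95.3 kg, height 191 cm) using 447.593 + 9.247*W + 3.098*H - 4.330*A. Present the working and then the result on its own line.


BMR = 447.593 + 9.247*95.3 + 3.098*191 - 4.330*36
= 1764.67 kcal/day

1764.67 kcal/day


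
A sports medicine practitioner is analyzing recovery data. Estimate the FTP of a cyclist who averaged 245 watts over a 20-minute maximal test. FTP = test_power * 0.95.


FTP = 245 * 0.95 = 232.75 W

232.75 W


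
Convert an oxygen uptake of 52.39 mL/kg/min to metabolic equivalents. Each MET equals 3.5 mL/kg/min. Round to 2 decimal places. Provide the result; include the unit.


One MET = 3.5 mL/kg/min
Number of METs = 52.39 / 3.5
= 14.97 METs

14.97 METs


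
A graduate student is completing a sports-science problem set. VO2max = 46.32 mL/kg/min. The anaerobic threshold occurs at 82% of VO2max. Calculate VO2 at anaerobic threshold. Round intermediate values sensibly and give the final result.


AT fraction = 82 / 100 = 0.82
AT VO2 = 46.32 * 0.82
= 37.98 mL/kg/min

37.98 mL/kg/min


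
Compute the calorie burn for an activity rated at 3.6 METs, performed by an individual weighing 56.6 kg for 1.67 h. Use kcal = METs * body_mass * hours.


Product of METs and mass = 3.6 * 56.6 = 203.76
Total kcal = 203.76 * 1.67 = 340.28 kcal

340.28 kcal


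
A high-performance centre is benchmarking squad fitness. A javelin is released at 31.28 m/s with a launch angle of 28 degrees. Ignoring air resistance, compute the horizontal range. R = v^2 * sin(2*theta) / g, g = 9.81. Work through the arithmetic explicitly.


Launch speed squared = 978.4384
sin(2 * 28 deg) = 0.829038
Range = 978.4384 * 0.829038 / 9.81
= 82.687 m

82.687 m


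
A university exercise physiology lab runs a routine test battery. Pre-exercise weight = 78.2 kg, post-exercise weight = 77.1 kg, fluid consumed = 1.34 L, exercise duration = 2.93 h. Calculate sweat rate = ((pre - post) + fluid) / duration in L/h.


Weight loss = 78.2 - 77.1 = 1.1 kg (approx L)
Total sweat = 1.1 + 1.34 = 2.44 L
Sweat rate = 2.44 / 2.93 = 0.833 L/h

0.833 L/h


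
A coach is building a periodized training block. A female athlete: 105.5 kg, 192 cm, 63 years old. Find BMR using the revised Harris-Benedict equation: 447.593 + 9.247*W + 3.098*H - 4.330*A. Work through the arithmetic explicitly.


Intercept = 447.593
Weight contribution = 9.247 * 105.5 = 975.5585
Height contribution = 3.098 * 192 = 594.816
Age contribution = 4.33 * 63 = 272.79
BMR = 447.593 + 975.5585 + 594.816 - 272.79
= 1745.18 kcal/day

1745.18 kcal/day


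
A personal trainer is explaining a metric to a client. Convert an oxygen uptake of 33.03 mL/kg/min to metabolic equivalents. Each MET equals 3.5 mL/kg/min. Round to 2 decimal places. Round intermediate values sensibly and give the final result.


One MET = 3.5 mL/kg/min
Number of METs = 33.03 / 3.5
= 9.44 METs

9.44 METs


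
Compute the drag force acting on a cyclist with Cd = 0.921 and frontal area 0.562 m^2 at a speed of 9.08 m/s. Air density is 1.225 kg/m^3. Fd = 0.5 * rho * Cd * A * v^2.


Step 1: v^2 = 82.4464
Step 2: Fd = 0.5 * 1.225 * 0.921 * 0.562 * 82.4464
= 26.138 N

26.138 N


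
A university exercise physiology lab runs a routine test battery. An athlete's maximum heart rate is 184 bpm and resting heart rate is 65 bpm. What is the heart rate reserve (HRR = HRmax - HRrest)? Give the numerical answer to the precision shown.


HRR = HRmax - HRrest
= 184 - 65
= 119 bpm

119 bpm


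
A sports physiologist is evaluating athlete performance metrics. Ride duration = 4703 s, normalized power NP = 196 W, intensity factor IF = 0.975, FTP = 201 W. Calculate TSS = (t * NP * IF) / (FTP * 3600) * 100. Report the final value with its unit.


Numerator = 4703 * 196 * 0.975 = 898743.3
Denominator = 201 * 3600 = 723600
TSS = 898743.3 / 723600 * 100
= 124.2

124.2 TSS


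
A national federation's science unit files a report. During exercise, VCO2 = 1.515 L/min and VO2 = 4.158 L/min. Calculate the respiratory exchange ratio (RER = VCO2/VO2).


RER = VCO2 / VO2
= 1.515 / 4.158
= 0.3644

0.3644


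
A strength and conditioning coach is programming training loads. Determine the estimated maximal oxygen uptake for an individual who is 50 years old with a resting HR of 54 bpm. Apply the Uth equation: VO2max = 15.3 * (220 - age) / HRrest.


HRmax = 220 - 50 = 170
VO2max = 15.3 * (170 / 54)
= 15.3 * 3.1481
= 48.17 mL/kg/min

48.17 mL/kg/min


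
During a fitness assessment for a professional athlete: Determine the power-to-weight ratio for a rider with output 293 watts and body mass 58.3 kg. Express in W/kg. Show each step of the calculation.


P/W = 293 / 58.3 = 5.026 W/kg

5.026 W/kg


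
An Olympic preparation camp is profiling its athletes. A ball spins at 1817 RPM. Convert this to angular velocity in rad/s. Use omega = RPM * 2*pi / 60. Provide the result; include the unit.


omega = 1817 * 2 * pi / 60
= 1817 * 6.28318531 / 60
= 11416.548 / 60
= 190.276 rad/s

190.276 rad/s


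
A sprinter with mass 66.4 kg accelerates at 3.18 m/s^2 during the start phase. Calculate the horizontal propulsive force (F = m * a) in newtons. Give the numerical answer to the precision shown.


F = m * a
= 66.4 * 3.18
= 211.15 N

211.15 N


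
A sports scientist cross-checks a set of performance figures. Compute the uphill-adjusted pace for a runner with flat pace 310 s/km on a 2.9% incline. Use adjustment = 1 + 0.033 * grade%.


Adjustment factor = 1 + 0.033 * 2.9 = 1.0957
Grade-adjusted pace = 310 * 1.0957 = 339.67 s/km

339.67 s/km


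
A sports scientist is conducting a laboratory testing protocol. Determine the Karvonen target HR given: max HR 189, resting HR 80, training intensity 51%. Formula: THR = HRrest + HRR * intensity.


HRR = HRmax - HRrest = 189 - 80 = 109
THR = 80 + 109 * 0.51
= 135.59 bpm

135.59 bpm


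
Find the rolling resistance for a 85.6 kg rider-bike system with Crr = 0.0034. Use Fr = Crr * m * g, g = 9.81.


m * g = 85.6 * 9.81 = 839.736 N
Fr = 0.0034 * 839.736 = 2.855 N

2.855 N


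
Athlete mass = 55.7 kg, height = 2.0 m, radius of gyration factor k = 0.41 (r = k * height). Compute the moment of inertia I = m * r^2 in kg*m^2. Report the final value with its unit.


r = k * height = 0.41 * 2.0 = 0.82 m
r^2 = 0.82^2 = 0.6724
I = 55.7 * 0.6724 = 37.453 kg*m^2

37.453 kg*m^2


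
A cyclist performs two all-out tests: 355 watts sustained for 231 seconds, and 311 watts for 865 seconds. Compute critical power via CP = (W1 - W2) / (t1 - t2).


W1 = P1 * t1 = 355 * 231 = 82005 J
W2 = P2 * t2 = 311 * 865 = 269015 J
CP = (82005 - 269015) / (231 - 865)
= 294.97 W

294.97 W


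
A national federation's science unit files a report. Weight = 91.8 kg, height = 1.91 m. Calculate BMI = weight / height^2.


height^2 = 1.91^2 = 3.6481
BMI = 91.8 / 3.6481 = 25.16 kg/m^2

25.16 kg/m^2


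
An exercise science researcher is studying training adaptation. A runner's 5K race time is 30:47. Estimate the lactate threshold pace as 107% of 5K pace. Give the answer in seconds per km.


Total race time = 30*60 + 47 = 1847 seconds
5K pace = 1847 / 5 = 369.4 sec/km
LT pace = 369.4 * 1.07 = 395.26 sec/km

395.26 s/km


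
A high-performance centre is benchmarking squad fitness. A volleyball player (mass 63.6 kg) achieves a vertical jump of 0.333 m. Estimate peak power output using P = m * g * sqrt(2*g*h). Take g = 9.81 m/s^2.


2 * g * h = 2 * 9.81 * 0.333 = 6.53346
sqrt(6.53346) = 2.556063 m/s
P = 63.6 * 9.81 * 2.556063 = 1594.77 W

1594.77 W


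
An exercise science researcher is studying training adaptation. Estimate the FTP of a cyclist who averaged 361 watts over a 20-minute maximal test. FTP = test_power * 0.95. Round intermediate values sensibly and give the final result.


FTP = 361 * 0.95 = 342.95 W

342.95 W


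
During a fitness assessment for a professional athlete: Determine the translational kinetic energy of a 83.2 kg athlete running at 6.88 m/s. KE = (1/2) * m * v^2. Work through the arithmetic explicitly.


KE = 0.5 * m * v^2
= 0.5 * 83.2 * 6.88^2
= 0.5 * 83.2 * 47.3344
= 1969.11 J

1969.11 J


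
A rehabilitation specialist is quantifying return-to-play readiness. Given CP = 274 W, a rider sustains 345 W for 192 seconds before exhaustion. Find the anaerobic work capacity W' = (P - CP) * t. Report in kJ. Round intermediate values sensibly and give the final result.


Excess power = 345 - 274 = 71 W
Work above CP = 71 * 192 = 13632 J
W' = 13.632 kJ

13.632 kJ


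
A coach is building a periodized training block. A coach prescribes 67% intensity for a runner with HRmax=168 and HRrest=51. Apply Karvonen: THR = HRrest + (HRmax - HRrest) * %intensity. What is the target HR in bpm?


Heart rate reserve = 168 - 51 = 117
Intensity fraction = 67 / 100 = 0.67
THR = 51 + 117 * 0.67 = 129.39 bpm

129.39 bpm


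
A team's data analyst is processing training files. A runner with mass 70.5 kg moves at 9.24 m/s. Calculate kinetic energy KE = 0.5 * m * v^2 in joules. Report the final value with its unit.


v^2 = 9.24^2 = 85.3776
KE = 0.5 * 70.5 * 85.3776
= 3009.56 J

3009.56 J


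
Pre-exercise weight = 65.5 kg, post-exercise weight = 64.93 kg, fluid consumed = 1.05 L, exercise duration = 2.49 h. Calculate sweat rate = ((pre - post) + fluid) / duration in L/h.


Weight loss = 65.5 - 64.93 = 0.57 kg (approx L)
Total sweat = 0.57 + 1.05 = 1.62 L
Sweat rate = 1.62 / 2.49 = 0.651 L/h

0.651 L/h


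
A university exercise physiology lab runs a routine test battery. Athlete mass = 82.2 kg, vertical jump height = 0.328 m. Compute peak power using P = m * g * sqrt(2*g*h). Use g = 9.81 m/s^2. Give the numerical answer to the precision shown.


sqrt(2 * 9.81 * 0.328) = sqrt(6.43536) = 2.536801 m/s
P = 82.2 * 9.81 * 2.536801
= 2045.63 W

2045.63 W


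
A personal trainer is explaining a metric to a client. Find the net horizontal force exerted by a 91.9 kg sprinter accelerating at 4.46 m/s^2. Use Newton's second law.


Newton's second law: F = m * a
F = 91.9 * 4.46 = 409.87 N

409.87 N


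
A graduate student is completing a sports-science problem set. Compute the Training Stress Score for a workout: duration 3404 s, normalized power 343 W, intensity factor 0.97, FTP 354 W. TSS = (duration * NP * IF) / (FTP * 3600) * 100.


Product = 3404 * 343 * 0.97 = 1132544.84
Base = 354 * 3600 = 1274400
TSS = 1132544.84 / 1274400 * 100 = 88.87

88.87 TSS


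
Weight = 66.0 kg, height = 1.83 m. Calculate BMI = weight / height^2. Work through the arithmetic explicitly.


height^2 = 1.83^2 = 3.3489
BMI = 66.0 / 3.3489 = 19.71 kg/m^2

19.71 kg/m^2


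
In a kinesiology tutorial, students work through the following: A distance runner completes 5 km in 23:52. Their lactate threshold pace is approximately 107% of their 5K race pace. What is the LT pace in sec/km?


Convert to seconds: 23 min 52 s = 1432 s
Pace per km = 1432 / 5 = 286.4 s/km
LT pace = 286.4 * 1.07 = 306.45 s/km

306.45 s/km


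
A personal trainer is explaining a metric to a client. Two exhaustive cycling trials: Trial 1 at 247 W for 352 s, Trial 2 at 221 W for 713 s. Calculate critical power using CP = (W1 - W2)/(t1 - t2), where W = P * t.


W1 = 247 * 352 = 86944 J
W2 = 221 * 713 = 157573 J
CP = (86944 - 157573) / (352 - 713)
= -70629 / -361
= 195.65 W

195.65 W


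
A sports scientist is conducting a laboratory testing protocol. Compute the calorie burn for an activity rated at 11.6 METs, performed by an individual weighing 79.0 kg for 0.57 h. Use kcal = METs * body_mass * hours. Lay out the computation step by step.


Product of METs and mass = 11.6 * 79.0 = 916.4
Total kcal = 916.4 * 0.57 = 522.35 kcal

522.35 kcal


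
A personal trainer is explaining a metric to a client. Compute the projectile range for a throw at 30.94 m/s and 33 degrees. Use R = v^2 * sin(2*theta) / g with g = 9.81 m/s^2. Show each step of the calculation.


Two times the angle = 66 degrees
sin(66) = 0.913545
R = 957.2836 * 0.913545 / 9.81 = 89.146 m

89.146 m


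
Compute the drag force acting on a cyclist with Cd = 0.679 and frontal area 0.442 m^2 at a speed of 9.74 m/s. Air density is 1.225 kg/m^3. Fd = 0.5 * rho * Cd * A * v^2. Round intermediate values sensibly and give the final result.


Step 1: v^2 = 94.8676
Step 2: Fd = 0.5 * 1.225 * 0.679 * 0.442 * 94.8676
= 17.439 N

17.439 N


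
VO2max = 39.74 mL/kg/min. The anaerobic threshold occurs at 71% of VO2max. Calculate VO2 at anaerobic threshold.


AT fraction = 71 / 100 = 0.71
AT VO2 = 39.74 * 0.71
= 28.22 mL/kg/min

28.22 mL/kg/min


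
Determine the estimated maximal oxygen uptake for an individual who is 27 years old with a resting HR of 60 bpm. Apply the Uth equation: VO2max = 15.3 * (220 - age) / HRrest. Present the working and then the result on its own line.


HRmax = 220 - 27 = 193
VO2max = 15.3 * (193 / 60)
= 15.3 * 3.2167
= 49.22 mL/kg/min

49.22 mL/kg/min


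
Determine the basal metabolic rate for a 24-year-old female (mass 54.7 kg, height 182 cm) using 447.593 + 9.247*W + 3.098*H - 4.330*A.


BMR = 447.593 + 9.247*54.7 + 3.098*182 - 4.330*24
= 1413.32 kcal/day

1413.32 kcal/day


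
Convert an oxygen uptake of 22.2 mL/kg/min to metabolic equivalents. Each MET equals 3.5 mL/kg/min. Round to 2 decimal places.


One MET = 3.5 mL/kg/min
Number of METs = 22.2 / 3.5
= 6.34 METs

6.34 METs


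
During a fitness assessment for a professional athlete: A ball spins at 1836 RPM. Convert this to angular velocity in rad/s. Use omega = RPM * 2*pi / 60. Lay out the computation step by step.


omega = 1836 * 2 * pi / 60
= 1836 * 6.28318531 / 60
= 11535.928 / 60
= 192.265 rad/s

192.265 rad/s


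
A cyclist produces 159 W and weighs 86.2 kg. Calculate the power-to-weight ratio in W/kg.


P/W = power / mass
= 159 / 86.2
= 1.845 W/kg

1.845 W/kg


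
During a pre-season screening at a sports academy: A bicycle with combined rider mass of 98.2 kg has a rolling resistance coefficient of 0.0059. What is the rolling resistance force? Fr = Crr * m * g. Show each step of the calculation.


Fr = 0.0059 * 98.2 * 9.81
= 0.57938 * 9.81
= 5.684 N

5.684 N


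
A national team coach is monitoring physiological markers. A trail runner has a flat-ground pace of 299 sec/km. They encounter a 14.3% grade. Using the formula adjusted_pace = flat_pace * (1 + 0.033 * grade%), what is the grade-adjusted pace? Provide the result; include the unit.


Grade factor = 1 + 0.033 * 14.3 = 1.4719
Adjusted = 299 * 1.4719 = 440.1 sec/km

440.1 s/km


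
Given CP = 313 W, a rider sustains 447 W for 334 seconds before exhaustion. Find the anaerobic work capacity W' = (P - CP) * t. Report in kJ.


Excess power = 447 - 313 = 134 W
Work above CP = 134 * 334 = 44756 J
W' = 44.756 kJ

44.756 kJ


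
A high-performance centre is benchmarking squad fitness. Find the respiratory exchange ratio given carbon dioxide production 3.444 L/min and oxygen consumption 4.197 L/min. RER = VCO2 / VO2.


VCO2 = 3.444 L/min
VO2 = 4.197 L/min
RER = 3.444 / 4.197 = 0.8206

0.8206


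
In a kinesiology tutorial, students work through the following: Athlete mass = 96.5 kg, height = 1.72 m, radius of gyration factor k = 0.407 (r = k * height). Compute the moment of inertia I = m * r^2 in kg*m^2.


r = k * height = 0.407 * 1.72 = 0.70004 m
r^2 = 0.70004^2 = 0.490056
I = 96.5 * 0.490056 = 47.29 kg*m^2

47.29 kg*m^2


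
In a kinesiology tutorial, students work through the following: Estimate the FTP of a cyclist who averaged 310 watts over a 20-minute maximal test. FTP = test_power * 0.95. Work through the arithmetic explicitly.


FTP = 310 * 0.95 = 294.5 W

294.5 W


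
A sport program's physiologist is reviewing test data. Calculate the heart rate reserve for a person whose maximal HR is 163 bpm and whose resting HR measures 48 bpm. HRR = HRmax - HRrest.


HRmax = 163 bpm
HRrest = 48 bpm
HRR = 163 - 48 = 115 bpm

115 bpm


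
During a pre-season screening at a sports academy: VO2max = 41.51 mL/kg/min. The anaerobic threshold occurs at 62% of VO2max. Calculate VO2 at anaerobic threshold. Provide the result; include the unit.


AT fraction = 62 / 100 = 0.62
AT VO2 = 41.51 * 0.62
= 25.74 mL/kg/min

25.74 mL/kg/min


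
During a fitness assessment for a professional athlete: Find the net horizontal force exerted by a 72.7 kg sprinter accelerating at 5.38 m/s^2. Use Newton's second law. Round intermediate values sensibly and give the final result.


Newton's second law: F = m * a
F = 72.7 * 5.38 = 391.13 N

391.13 N


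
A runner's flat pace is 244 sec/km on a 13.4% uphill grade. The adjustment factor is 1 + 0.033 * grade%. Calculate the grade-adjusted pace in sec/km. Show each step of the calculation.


Factor = 1 + 0.033 * 13.4 = 1.4422
Adjusted pace = 244 * 1.4422
= 351.9 sec/km

351.9 s/km


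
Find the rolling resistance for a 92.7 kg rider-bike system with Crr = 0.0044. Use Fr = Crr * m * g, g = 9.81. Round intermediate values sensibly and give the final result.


m * g = 92.7 * 9.81 = 909.387 N
Fr = 0.0044 * 909.387 = 4.001 N

4.001 N


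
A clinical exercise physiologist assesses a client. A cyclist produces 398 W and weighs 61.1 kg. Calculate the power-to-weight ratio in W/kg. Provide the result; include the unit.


P/W = power / mass
= 398 / 61.1
= 6.514 W/kg

6.514 W/kg


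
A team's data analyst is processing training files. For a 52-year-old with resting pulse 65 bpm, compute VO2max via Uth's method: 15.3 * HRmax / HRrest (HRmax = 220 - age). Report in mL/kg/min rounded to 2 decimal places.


Step 1: HRmax = 220 - 52 = 168 bpm
Step 2: Ratio = 168 / 65 = 2.5846
Step 3: VO2max = 15.3 * 2.5846 = 39.54 mL/kg/min

39.54 mL/kg/min


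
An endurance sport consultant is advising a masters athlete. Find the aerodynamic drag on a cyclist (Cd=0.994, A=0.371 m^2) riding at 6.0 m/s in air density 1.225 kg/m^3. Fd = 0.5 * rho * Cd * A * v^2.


Fd = 0.5 * 1.225 * 0.994 * 0.371 * 6.0^2
= 0.5 * 1.225 * 0.994 * 0.371 * 36.0
= 8.131 N

8.131 N


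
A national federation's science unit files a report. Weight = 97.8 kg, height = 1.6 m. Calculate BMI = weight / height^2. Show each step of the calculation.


height^2 = 1.6^2 = 2.56
BMI = 97.8 / 2.56 = 38.2 kg/m^2

38.2 kg/m^2


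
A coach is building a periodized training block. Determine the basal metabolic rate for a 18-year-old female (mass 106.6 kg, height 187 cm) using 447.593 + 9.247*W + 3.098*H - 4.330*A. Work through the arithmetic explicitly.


BMR = 447.593 + 9.247*106.6 + 3.098*187 - 4.330*18
= 1934.71 kcal/day

1934.71 kcal/day


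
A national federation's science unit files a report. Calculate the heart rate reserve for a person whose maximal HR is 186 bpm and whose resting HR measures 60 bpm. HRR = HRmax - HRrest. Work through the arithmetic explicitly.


HRmax = 186 bpm
HRrest = 60 bpm
HRR = 186 - 60 = 126 bpm

126 bpm
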